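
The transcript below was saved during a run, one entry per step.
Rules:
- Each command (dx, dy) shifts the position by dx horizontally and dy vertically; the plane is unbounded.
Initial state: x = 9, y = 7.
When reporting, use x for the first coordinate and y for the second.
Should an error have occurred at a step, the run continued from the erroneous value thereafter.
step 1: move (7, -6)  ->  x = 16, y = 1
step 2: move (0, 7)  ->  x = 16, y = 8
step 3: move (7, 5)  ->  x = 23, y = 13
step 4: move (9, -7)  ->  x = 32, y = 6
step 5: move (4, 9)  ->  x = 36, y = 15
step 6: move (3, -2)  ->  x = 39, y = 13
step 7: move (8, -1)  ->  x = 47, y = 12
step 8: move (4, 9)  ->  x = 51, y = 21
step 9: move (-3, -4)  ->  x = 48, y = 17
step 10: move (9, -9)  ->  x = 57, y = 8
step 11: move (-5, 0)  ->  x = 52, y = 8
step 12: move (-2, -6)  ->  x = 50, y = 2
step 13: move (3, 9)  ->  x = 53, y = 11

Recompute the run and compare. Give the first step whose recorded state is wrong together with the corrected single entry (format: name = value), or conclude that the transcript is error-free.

step 1: x = 9 + (7) = 16, y = 7 + (-6) = 1 -> confirmed correct
step 2: x = 16 + (0) = 16, y = 1 + (7) = 8 -> verified
step 3: x = 16 + (7) = 23, y = 8 + (5) = 13 -> no discrepancy
step 4: x = 23 + (9) = 32, y = 13 + (-7) = 6 -> consistent with the transcript
step 5: x = 32 + (4) = 36, y = 6 + (9) = 15 -> verified
step 6: x = 36 + (3) = 39, y = 15 + (-2) = 13 -> checks out
step 7: x = 39 + (8) = 47, y = 13 + (-1) = 12 -> checks out
step 8: x = 47 + (4) = 51, y = 12 + (9) = 21 -> matches
step 9: x = 51 + (-3) = 48, y = 21 + (-4) = 17 -> exactly as logged
step 10: x = 48 + (9) = 57, y = 17 + (-9) = 8 -> agrees with the transcript
step 11: x = 57 + (-5) = 52, y = 8 + (0) = 8 -> confirmed correct
step 12: x = 52 + (-2) = 50, y = 8 + (-6) = 2 -> matches
step 13: x = 50 + (3) = 53, y = 2 + (9) = 11 -> exactly as logged
Every step is consistent.

no error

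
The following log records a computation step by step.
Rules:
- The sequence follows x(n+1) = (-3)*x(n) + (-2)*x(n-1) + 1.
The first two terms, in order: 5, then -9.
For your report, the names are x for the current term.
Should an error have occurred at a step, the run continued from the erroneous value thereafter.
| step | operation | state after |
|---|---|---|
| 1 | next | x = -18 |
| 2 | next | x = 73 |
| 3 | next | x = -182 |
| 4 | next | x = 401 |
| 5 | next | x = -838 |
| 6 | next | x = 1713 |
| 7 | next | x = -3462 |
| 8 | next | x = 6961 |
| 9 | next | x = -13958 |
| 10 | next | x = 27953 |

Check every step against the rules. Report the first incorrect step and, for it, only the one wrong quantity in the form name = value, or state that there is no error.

step 1, x = 18

Step 1: x = -3*(-9) + (-2)*(5) + (1) = 18 — the log disagrees here.
First incorrect step: 1; the correct value is x = 18.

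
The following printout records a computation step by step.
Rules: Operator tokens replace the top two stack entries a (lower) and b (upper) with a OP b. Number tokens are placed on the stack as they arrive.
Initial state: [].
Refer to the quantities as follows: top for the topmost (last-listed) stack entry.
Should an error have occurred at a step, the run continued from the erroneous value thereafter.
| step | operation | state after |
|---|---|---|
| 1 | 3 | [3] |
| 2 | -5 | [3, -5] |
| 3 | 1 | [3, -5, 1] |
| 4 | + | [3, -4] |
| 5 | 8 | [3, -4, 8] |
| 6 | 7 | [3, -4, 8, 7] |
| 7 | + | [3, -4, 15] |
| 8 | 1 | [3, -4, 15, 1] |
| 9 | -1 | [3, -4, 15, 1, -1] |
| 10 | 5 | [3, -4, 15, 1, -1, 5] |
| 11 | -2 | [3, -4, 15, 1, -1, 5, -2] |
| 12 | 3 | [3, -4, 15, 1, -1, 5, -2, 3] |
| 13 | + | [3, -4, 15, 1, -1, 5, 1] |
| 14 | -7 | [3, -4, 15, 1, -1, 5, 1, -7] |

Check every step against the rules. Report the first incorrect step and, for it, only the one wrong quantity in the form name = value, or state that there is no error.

no error

Step 1: push 3: top = 3 — verified.
Step 2: push -5: top = -5 — same as recorded.
Step 3: push 1: top = 1 — no discrepancy.
Step 4: -5 + 1 = -4 — in agreement.
Step 5: push 8: top = 8 — checks out.
Step 6: push 7: top = 7 — exactly as logged.
Step 7: 8 + 7 = 15 — verified.
Step 8: push 1: top = 1 — agrees with the printout.
Step 9: push -1: top = -1 — checks out.
Step 10: push 5: top = 5 — no discrepancy.
Step 11: push -2: top = -2 — exactly as logged.
Step 12: push 3: top = 3 — in agreement.
Step 13: -2 + 3 = 1 — agrees with the printout.
Step 14: push -7: top = -7 — agrees with the printout.
Each recorded entry agrees with the recomputation.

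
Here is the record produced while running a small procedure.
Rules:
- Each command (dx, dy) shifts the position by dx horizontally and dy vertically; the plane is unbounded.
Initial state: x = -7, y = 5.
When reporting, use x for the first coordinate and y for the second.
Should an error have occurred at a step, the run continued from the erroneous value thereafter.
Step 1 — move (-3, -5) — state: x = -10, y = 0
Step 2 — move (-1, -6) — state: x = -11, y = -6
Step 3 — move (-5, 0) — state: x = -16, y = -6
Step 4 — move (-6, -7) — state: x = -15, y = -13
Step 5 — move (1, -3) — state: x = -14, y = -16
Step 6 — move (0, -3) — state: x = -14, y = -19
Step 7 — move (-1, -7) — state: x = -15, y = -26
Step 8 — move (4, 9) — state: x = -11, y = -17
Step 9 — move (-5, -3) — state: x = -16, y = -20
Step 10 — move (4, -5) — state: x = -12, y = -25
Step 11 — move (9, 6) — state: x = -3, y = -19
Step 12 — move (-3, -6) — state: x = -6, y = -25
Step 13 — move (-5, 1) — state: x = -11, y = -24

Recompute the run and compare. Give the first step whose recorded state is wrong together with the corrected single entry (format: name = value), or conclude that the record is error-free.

step 4, x = -22

Step 1: x = -7 + (-3) = -10, y = 5 + (-5) = 0 — verified.
Step 2: x = -10 + (-1) = -11, y = 0 + (-6) = -6 — confirmed correct.
Step 3: x = -11 + (-5) = -16, y = -6 + (0) = -6 — agrees with the record.
Step 4: x = -16 + (-6) = -22, y = -6 + (-7) = -13 — the record disagrees here.
So the first discrepancy is step 4, where the right value is x = -22.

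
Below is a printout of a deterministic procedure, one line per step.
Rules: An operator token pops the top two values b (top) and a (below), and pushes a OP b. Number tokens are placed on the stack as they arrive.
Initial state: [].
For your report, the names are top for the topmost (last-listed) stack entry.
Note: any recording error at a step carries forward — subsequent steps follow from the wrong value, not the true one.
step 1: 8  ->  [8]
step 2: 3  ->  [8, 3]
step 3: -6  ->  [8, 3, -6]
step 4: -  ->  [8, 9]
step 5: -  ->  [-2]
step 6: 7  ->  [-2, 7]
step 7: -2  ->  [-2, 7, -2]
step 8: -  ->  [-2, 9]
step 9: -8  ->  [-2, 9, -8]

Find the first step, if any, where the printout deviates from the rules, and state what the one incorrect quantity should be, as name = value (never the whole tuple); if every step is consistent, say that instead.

step 5, top = -1

1. push 8: top = 8 (verified)
2. push 3: top = 3 (exactly as logged)
3. push -6: top = -6 (verified)
4. 3 - -6 = 9 (consistent with the printout)
5. 8 - 9 = -1 (a discrepancy with the printout)
So the first discrepancy is step 5, where the right value is top = -1.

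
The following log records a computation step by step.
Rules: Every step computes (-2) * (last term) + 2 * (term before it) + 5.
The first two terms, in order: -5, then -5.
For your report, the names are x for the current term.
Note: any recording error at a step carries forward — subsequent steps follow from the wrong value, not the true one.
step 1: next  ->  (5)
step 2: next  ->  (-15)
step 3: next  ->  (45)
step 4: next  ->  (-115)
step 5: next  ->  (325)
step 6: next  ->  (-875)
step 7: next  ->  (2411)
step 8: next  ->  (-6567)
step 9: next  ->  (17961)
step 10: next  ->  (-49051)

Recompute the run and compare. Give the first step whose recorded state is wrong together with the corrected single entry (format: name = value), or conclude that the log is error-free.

step 1: x = -2*(-5) + (2)*(-5) + (5) = 5 -> same as recorded
step 2: x = -2*(5) + (2)*(-5) + (5) = -15 -> exactly as logged
step 3: x = -2*(-15) + (2)*(5) + (5) = 45 -> checks out
step 4: x = -2*(45) + (2)*(-15) + (5) = -115 -> consistent with the log
step 5: x = -2*(-115) + (2)*(45) + (5) = 325 -> no discrepancy
step 6: x = -2*(325) + (2)*(-115) + (5) = -875 -> exactly as logged
step 7: x = -2*(-875) + (2)*(325) + (5) = 2405 -> the entry is off here
The audit stops at step 7: the recorded entry is wrong and should be x = 2405.

step 7, x = 2405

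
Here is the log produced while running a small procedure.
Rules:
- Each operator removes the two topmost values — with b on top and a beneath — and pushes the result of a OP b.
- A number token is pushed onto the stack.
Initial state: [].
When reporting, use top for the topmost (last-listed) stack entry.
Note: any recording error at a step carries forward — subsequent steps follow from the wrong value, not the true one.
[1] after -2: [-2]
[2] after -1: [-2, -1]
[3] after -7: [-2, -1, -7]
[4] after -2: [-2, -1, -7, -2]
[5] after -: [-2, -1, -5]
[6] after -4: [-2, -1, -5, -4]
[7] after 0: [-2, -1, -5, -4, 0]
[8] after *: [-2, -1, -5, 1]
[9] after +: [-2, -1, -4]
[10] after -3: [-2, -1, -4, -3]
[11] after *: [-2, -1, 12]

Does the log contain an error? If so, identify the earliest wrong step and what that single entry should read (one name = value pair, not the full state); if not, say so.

1. push -2: top = -2 (agrees with the log)
2. push -1: top = -1 (exactly as logged)
3. push -7: top = -7 (in agreement)
4. push -2: top = -2 (same as recorded)
5. -7 - -2 = -5 (consistent with the log)
6. push -4: top = -4 (no discrepancy)
7. push 0: top = 0 (consistent with the log)
8. -4 * 0 = 0 (the log disagrees here)
The earliest wrong entry is at step 8: it should read top = 0.

step 8, top = 0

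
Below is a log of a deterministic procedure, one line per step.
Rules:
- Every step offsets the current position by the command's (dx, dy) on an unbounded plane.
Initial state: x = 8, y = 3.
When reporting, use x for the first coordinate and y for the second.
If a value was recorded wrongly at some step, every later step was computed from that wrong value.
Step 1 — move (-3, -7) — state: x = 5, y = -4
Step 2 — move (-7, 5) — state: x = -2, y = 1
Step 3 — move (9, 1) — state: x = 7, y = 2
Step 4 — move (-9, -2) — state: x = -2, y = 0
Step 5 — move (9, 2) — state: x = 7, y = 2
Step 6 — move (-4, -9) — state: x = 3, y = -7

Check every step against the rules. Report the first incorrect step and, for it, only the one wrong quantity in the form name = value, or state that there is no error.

no error

Step 1: x = 8 + (-3) = 5, y = 3 + (-7) = -4 — confirmed correct.
Step 2: x = 5 + (-7) = -2, y = -4 + (5) = 1 — matches.
Step 3: x = -2 + (9) = 7, y = 1 + (1) = 2 — no discrepancy.
Step 4: x = 7 + (-9) = -2, y = 2 + (-2) = 0 — in agreement.
Step 5: x = -2 + (9) = 7, y = 0 + (2) = 2 — no discrepancy.
Step 6: x = 7 + (-4) = 3, y = 2 + (-9) = -7 — matches.
Each recorded entry agrees with the recomputation.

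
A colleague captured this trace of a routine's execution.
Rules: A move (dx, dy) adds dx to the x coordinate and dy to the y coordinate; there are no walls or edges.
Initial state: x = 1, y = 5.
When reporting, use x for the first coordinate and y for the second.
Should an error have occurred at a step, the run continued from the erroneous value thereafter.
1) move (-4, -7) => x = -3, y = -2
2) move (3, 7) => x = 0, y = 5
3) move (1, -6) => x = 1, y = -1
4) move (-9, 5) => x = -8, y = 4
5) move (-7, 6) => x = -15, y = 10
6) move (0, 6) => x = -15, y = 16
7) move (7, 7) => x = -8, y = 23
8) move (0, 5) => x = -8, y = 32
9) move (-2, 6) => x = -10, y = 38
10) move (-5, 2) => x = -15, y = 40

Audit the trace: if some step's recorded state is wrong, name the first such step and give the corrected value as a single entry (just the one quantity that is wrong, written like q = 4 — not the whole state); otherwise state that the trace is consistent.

Recomputing the run from the initial state:
step 1: x = -3, y = -2
step 2: x = 0, y = 5
step 3: x = 1, y = -1
step 4: x = -8, y = 4
step 5: x = -15, y = 10
step 6: x = -15, y = 16
step 7: x = -8, y = 23
step 8: x = -8, y = 28
step 9: x = -10, y = 34
step 10: x = -15, y = 36
The first disagreement with the trace is at step 8, where the value should be y = 28.

step 8, y = 28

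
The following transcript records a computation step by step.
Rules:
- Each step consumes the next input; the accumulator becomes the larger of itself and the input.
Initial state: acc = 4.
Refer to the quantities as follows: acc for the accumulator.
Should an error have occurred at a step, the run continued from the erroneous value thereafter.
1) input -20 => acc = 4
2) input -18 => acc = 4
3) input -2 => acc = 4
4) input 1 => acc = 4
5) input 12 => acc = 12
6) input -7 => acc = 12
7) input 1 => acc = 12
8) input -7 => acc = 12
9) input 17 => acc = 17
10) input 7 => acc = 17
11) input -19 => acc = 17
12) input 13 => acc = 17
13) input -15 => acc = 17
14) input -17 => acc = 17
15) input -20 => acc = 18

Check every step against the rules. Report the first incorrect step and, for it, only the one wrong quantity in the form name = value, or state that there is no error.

step 15, acc = 17

1. acc = max(4, -20) = 4 (same as recorded)
2. acc = max(4, -18) = 4 (exactly as logged)
3. acc = max(4, -2) = 4 (confirmed correct)
4. acc = max(4, 1) = 4 (consistent with the transcript)
5. acc = max(4, 12) = 12 (no discrepancy)
6. acc = max(12, -7) = 12 (same as recorded)
7. acc = max(12, 1) = 12 (same as recorded)
8. acc = max(12, -7) = 12 (consistent with the transcript)
9. acc = max(12, 17) = 17 (matches)
10. acc = max(17, 7) = 17 (checks out)
11. acc = max(17, -19) = 17 (no discrepancy)
12. acc = max(17, 13) = 17 (consistent with the transcript)
13. acc = max(17, -15) = 17 (checks out)
14. acc = max(17, -17) = 17 (same as recorded)
15. acc = max(17, -20) = 17 (the transcript disagrees here)
Step 15 is the first one off; corrected, acc = 17.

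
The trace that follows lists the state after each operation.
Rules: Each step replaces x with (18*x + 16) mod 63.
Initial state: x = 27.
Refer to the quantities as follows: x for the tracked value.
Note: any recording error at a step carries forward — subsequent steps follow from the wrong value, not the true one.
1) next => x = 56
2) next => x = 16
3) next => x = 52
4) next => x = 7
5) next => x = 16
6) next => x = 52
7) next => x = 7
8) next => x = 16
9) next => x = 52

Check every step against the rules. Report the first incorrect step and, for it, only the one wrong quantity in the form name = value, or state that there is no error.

step 1, x = 61

Step 1: x = (18*27 + 16) mod 63 = 61 — the trace disagrees here.
Conclusion: step 1 carries the first error; the entry should be x = 61.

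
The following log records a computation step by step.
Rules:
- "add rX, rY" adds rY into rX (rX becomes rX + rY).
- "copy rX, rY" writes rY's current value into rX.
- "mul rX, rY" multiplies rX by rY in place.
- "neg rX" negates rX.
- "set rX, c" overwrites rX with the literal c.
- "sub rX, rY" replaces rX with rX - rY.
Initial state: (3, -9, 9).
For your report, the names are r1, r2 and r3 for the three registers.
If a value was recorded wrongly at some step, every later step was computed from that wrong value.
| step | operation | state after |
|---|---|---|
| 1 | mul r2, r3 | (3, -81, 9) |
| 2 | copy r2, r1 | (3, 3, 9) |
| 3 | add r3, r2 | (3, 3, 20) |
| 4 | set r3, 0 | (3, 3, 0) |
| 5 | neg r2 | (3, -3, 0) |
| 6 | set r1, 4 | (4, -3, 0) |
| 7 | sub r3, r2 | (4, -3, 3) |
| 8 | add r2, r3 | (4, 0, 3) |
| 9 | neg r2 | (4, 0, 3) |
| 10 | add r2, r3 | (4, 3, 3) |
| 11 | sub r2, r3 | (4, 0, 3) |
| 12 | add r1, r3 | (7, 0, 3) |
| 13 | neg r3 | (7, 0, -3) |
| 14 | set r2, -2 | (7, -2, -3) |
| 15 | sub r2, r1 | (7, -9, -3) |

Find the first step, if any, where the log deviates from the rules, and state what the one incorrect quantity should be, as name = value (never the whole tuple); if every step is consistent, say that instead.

step 3, r3 = 12

Recomputing the run from the initial state:
step 1: r1 = 3, r2 = -81, r3 = 9
step 2: r1 = 3, r2 = 3, r3 = 9
step 3: r1 = 3, r2 = 3, r3 = 12
step 4: r1 = 3, r2 = 3, r3 = 0
step 5: r1 = 3, r2 = -3, r3 = 0
step 6: r1 = 4, r2 = -3, r3 = 0
step 7: r1 = 4, r2 = -3, r3 = 3
step 8: r1 = 4, r2 = 0, r3 = 3
step 9: r1 = 4, r2 = 0, r3 = 3
step 10: r1 = 4, r2 = 3, r3 = 3
step 11: r1 = 4, r2 = 0, r3 = 3
step 12: r1 = 7, r2 = 0, r3 = 3
step 13: r1 = 7, r2 = 0, r3 = -3
step 14: r1 = 7, r2 = -2, r3 = -3
step 15: r1 = 7, r2 = -9, r3 = -3
The first disagreement with the log is at step 3, where the value should be r3 = 12.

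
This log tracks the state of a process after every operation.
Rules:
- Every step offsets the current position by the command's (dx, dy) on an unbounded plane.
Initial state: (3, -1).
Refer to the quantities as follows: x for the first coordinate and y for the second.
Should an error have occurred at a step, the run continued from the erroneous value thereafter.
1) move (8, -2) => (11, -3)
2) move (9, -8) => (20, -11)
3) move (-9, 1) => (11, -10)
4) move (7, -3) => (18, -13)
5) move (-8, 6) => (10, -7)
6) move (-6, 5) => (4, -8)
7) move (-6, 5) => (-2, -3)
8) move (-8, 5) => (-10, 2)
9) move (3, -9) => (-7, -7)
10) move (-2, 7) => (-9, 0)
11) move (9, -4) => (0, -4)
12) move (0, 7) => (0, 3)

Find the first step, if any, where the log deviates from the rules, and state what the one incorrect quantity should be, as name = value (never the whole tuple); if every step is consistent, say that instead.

step 6, y = -2

Recomputing the run from the initial state:
step 1: x = 11, y = -3
step 2: x = 20, y = -11
step 3: x = 11, y = -10
step 4: x = 18, y = -13
step 5: x = 10, y = -7
step 6: x = 4, y = -2
step 7: x = -2, y = 3
step 8: x = -10, y = 8
step 9: x = -7, y = -1
step 10: x = -9, y = 6
step 11: x = 0, y = 2
step 12: x = 0, y = 9
The first disagreement with the log is at step 6, where the value should be y = -2.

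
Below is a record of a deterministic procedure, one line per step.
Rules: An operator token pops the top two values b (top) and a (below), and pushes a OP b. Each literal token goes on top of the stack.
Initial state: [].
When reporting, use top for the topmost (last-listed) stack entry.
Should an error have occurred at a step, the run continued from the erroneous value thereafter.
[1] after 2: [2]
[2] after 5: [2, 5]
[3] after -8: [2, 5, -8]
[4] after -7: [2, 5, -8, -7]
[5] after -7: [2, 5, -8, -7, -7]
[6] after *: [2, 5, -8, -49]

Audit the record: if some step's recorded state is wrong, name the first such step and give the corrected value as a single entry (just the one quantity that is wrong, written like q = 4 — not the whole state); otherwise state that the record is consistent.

step 1: push 2: top = 2 -> agrees with the record
step 2: push 5: top = 5 -> same as recorded
step 3: push -8: top = -8 -> confirmed correct
step 4: push -7: top = -7 -> agrees with the record
step 5: push -7: top = -7 -> no discrepancy
step 6: -7 * -7 = 49 -> the record has a different value
First incorrect step: 6; the correct value is top = 49.

step 6, top = 49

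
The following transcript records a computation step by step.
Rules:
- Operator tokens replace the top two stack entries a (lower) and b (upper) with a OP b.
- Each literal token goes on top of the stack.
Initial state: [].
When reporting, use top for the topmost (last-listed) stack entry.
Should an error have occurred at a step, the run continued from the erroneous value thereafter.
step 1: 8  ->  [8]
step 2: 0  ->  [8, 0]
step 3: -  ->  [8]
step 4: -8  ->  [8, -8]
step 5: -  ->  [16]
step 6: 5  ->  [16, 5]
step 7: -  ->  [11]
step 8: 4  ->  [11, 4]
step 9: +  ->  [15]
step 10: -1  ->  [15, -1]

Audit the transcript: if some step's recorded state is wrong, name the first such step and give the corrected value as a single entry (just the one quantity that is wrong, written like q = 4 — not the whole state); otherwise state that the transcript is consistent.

no error

1. push 8: top = 8 (agrees with the transcript)
2. push 0: top = 0 (same as recorded)
3. 8 - 0 = 8 (exactly as logged)
4. push -8: top = -8 (checks out)
5. 8 - -8 = 16 (no discrepancy)
6. push 5: top = 5 (checks out)
7. 16 - 5 = 11 (consistent with the transcript)
8. push 4: top = 4 (no discrepancy)
9. 11 + 4 = 15 (no discrepancy)
10. push -1: top = -1 (matches)
No step deviates from the rules.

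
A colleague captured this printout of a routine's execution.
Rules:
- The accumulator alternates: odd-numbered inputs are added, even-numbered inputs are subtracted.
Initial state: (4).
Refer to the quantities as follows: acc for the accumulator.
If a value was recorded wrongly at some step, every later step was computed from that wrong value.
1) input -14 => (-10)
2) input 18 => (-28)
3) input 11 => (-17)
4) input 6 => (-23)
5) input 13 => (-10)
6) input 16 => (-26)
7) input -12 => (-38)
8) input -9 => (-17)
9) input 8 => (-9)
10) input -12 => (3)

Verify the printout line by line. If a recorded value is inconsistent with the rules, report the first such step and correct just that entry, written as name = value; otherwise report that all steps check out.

step 1: acc = 4 + -14 = -10 -> exactly as logged
step 2: acc = -10 - 18 = -28 -> checks out
step 3: acc = -28 + 11 = -17 -> confirmed correct
step 4: acc = -17 - 6 = -23 -> no discrepancy
step 5: acc = -23 + 13 = -10 -> agrees with the printout
step 6: acc = -10 - 16 = -26 -> confirmed correct
step 7: acc = -26 + -12 = -38 -> exactly as logged
step 8: acc = -38 - -9 = -29 -> the printout has a different value
First incorrect step: 8; the correct value is acc = -29.

step 8, acc = -29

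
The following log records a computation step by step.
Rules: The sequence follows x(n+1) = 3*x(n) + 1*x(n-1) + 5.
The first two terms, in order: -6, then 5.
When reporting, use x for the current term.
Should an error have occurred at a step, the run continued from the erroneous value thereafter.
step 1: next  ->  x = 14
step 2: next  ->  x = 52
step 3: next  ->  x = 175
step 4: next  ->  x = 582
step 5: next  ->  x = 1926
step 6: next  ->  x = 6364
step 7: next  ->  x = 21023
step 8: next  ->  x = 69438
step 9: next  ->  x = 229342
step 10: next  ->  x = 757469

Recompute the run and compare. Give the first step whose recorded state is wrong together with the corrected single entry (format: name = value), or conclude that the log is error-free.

Recomputing the run from the initial state:
step 1: x = 14
step 2: x = 52
step 3: x = 175
step 4: x = 582
step 5: x = 1926
step 6: x = 6365
step 7: x = 21026
step 8: x = 69448
step 9: x = 229375
step 10: x = 757578
The first disagreement with the log is at step 6, where the value should be x = 6365.

step 6, x = 6365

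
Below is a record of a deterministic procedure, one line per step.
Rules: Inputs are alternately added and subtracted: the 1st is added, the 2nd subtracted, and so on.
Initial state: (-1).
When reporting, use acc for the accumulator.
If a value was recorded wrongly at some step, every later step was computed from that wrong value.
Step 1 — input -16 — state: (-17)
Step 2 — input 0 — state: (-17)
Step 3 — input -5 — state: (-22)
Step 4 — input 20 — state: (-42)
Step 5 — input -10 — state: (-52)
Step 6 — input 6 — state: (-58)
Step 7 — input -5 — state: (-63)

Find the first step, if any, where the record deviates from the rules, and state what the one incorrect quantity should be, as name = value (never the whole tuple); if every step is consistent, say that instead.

step 1: acc = -1 + -16 = -17 -> verified
step 2: acc = -17 - 0 = -17 -> confirmed correct
step 3: acc = -17 + -5 = -22 -> matches
step 4: acc = -22 - 20 = -42 -> exactly as logged
step 5: acc = -42 + -10 = -52 -> consistent with the record
step 6: acc = -52 - 6 = -58 -> in agreement
step 7: acc = -58 + -5 = -63 -> consistent with the record
All entries verified; no error found.

no error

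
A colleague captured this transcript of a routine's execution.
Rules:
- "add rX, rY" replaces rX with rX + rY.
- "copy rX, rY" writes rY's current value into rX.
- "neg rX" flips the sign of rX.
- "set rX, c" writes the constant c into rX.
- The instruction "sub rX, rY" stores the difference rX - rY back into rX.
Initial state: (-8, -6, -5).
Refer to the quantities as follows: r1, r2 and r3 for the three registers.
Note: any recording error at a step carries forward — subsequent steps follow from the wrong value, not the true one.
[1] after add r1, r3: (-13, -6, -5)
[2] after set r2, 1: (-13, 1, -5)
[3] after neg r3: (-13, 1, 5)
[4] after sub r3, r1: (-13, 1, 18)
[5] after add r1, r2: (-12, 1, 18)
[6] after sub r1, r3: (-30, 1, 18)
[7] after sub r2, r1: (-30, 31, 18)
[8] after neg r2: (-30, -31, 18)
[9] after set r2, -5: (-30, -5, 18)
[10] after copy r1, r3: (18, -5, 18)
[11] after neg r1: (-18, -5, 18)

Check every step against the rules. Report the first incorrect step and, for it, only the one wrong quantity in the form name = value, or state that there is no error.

no error

step 1: r1 = -8 + -5 = -13 -> no discrepancy
step 2: r2 = 1 -> verified
step 3: r3 = -(-5) = 5 -> consistent with the transcript
step 4: r3 = 5 - -13 = 18 -> confirmed correct
step 5: r1 = -13 + 1 = -12 -> confirmed correct
step 6: r1 = -12 - 18 = -30 -> consistent with the transcript
step 7: r2 = 1 - -30 = 31 -> agrees with the transcript
step 8: r2 = -(31) = -31 -> same as recorded
step 9: r2 = -5 -> verified
step 10: r1 = 18 -> no discrepancy
step 11: r1 = -(18) = -18 -> no discrepancy
Each recorded entry agrees with the recomputation.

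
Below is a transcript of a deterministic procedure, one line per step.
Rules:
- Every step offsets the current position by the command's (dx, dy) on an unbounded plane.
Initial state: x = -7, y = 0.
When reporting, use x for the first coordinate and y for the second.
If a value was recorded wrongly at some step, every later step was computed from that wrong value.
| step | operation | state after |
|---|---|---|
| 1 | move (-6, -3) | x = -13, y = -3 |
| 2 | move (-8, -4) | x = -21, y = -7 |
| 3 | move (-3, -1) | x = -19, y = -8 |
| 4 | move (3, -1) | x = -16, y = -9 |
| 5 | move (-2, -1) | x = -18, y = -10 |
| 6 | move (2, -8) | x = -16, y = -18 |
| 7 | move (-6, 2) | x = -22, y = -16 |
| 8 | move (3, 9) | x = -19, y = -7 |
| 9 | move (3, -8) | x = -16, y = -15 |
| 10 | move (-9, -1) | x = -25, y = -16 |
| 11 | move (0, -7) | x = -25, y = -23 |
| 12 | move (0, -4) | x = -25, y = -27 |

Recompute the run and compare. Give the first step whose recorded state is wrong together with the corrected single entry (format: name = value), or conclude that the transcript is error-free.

step 3, x = -24

Recomputing the run from the initial state:
step 1: x = -13, y = -3
step 2: x = -21, y = -7
step 3: x = -24, y = -8
step 4: x = -21, y = -9
step 5: x = -23, y = -10
step 6: x = -21, y = -18
step 7: x = -27, y = -16
step 8: x = -24, y = -7
step 9: x = -21, y = -15
step 10: x = -30, y = -16
step 11: x = -30, y = -23
step 12: x = -30, y = -27
The first disagreement with the transcript is at step 3, where the value should be x = -24.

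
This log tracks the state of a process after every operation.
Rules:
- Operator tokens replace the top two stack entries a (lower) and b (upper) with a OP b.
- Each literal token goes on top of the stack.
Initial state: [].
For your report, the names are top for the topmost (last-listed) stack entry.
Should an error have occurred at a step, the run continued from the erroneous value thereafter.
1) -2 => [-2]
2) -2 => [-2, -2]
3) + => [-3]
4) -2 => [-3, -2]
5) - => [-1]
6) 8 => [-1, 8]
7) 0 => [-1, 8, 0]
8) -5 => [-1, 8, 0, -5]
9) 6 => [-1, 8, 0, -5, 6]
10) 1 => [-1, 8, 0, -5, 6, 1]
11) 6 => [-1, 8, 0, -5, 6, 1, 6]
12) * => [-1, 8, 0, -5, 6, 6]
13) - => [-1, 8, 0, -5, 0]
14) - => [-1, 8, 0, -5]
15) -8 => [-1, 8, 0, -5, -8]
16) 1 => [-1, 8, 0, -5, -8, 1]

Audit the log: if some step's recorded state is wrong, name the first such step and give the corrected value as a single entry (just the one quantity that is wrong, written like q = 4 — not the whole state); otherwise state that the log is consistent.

Recomputing the run from the initial state:
step 1: [-2]
step 2: [-2, -2]
step 3: [-4]
step 4: [-4, -2]
step 5: [-2]
step 6: [-2, 8]
step 7: [-2, 8, 0]
step 8: [-2, 8, 0, -5]
step 9: [-2, 8, 0, -5, 6]
step 10: [-2, 8, 0, -5, 6, 1]
step 11: [-2, 8, 0, -5, 6, 1, 6]
step 12: [-2, 8, 0, -5, 6, 6]
step 13: [-2, 8, 0, -5, 0]
step 14: [-2, 8, 0, -5]
step 15: [-2, 8, 0, -5, -8]
step 16: [-2, 8, 0, -5, -8, 1]
The first disagreement with the log is at step 3, where the value should be top = -4.

step 3, top = -4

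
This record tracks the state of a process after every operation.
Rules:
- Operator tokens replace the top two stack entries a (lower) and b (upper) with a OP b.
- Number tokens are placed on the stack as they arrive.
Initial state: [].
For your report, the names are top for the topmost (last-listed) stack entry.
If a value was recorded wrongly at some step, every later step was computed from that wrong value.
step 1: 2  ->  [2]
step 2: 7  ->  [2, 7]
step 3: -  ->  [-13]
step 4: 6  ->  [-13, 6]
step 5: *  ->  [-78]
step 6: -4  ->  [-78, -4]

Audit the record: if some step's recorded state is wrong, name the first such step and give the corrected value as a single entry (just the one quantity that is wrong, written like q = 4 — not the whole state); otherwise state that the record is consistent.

step 3, top = -5

1. push 2: top = 2 (exactly as logged)
2. push 7: top = 7 (checks out)
3. 2 - 7 = -5 (not what was recorded)
The audit stops at step 3: the recorded entry is wrong and should be top = -5.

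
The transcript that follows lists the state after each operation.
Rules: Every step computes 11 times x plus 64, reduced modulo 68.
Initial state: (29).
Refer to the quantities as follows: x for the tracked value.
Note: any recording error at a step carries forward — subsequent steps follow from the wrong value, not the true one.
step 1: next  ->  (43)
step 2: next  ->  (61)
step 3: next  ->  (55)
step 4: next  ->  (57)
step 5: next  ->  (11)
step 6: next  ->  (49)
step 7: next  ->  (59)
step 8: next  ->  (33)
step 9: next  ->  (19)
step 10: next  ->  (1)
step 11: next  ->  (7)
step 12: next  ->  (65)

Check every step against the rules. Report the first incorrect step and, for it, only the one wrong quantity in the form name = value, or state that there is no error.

Step 1: x = (11*29 + 64) mod 68 = 43 — agrees with the transcript.
Step 2: x = (11*43 + 64) mod 68 = 61 — agrees with the transcript.
Step 3: x = (11*61 + 64) mod 68 = 55 — consistent with the transcript.
Step 4: x = (11*55 + 64) mod 68 = 57 — same as recorded.
Step 5: x = (11*57 + 64) mod 68 = 11 — no discrepancy.
Step 6: x = (11*11 + 64) mod 68 = 49 — same as recorded.
Step 7: x = (11*49 + 64) mod 68 = 59 — no discrepancy.
Step 8: x = (11*59 + 64) mod 68 = 33 — matches.
Step 9: x = (11*33 + 64) mod 68 = 19 — checks out.
Step 10: x = (11*19 + 64) mod 68 = 1 — verified.
Step 11: x = (11*1 + 64) mod 68 = 7 — same as recorded.
Step 12: x = (11*7 + 64) mod 68 = 5 — a discrepancy with the transcript.
The audit stops at step 12: the recorded entry is wrong and should be x = 5.

step 12, x = 5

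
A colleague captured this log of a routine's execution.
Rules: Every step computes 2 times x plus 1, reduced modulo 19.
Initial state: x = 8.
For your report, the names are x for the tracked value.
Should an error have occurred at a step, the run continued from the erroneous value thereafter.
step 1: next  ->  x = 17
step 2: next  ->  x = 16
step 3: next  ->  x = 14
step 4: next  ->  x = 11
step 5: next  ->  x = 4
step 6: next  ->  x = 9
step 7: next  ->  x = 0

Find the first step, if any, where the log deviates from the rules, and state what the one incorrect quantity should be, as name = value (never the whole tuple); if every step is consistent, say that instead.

step 1: x = (2*8 + 1) mod 19 = 17 -> in agreement
step 2: x = (2*17 + 1) mod 19 = 16 -> confirmed correct
step 3: x = (2*16 + 1) mod 19 = 14 -> exactly as logged
step 4: x = (2*14 + 1) mod 19 = 10 -> the log has a different value
First deviation found at step 4; the corrected entry is x = 10.

step 4, x = 10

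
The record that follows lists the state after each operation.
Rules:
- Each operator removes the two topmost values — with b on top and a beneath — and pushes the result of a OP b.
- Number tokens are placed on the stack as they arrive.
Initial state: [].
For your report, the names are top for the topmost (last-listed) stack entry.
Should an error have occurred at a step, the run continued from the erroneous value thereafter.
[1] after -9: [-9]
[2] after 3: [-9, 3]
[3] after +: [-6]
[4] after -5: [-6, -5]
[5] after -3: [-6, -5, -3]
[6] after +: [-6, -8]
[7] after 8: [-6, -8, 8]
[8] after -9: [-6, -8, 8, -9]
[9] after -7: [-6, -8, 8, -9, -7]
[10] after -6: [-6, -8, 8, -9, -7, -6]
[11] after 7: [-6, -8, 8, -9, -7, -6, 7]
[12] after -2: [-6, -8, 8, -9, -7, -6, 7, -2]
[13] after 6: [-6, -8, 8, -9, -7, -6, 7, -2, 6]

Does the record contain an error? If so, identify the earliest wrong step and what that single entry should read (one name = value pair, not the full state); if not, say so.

no error

Recomputing the run from the initial state:
step 1: [-9]
step 2: [-9, 3]
step 3: [-6]
step 4: [-6, -5]
step 5: [-6, -5, -3]
step 6: [-6, -8]
step 7: [-6, -8, 8]
step 8: [-6, -8, 8, -9]
step 9: [-6, -8, 8, -9, -7]
step 10: [-6, -8, 8, -9, -7, -6]
step 11: [-6, -8, 8, -9, -7, -6, 7]
step 12: [-6, -8, 8, -9, -7, -6, 7, -2]
step 13: [-6, -8, 8, -9, -7, -6, 7, -2, 6]
This matches the record at every step.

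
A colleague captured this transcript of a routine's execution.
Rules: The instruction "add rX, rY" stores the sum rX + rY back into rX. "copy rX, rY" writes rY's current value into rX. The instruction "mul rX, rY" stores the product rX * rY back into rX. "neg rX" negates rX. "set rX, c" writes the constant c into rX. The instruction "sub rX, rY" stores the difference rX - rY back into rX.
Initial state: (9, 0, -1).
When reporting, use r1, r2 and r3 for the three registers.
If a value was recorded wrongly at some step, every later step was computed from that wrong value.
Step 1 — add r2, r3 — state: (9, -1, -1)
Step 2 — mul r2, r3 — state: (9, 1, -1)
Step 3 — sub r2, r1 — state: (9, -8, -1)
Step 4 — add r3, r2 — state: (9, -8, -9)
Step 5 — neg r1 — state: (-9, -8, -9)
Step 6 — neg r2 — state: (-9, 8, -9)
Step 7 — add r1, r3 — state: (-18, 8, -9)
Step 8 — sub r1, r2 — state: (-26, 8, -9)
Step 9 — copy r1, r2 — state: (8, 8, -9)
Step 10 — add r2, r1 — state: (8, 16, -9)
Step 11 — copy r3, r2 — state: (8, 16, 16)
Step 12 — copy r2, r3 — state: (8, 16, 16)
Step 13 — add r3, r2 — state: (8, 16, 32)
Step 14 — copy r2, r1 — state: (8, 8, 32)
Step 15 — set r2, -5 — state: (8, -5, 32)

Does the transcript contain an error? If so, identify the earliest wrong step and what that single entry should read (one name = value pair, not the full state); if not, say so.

step 1: r2 = 0 + -1 = -1 -> agrees with the transcript
step 2: r2 = -1 * -1 = 1 -> in agreement
step 3: r2 = 1 - 9 = -8 -> agrees with the transcript
step 4: r3 = -1 + -8 = -9 -> matches
step 5: r1 = -(9) = -9 -> confirmed correct
step 6: r2 = -(-8) = 8 -> same as recorded
step 7: r1 = -9 + -9 = -18 -> consistent with the transcript
step 8: r1 = -18 - 8 = -26 -> checks out
step 9: r1 = 8 -> confirmed correct
step 10: r2 = 8 + 8 = 16 -> in agreement
step 11: r3 = 16 -> exactly as logged
step 12: r2 = 16 -> in agreement
step 13: r3 = 16 + 16 = 32 -> no discrepancy
step 14: r2 = 8 -> matches
step 15: r2 = -5 -> checks out
Nothing is out of place; the run is error-free.

no error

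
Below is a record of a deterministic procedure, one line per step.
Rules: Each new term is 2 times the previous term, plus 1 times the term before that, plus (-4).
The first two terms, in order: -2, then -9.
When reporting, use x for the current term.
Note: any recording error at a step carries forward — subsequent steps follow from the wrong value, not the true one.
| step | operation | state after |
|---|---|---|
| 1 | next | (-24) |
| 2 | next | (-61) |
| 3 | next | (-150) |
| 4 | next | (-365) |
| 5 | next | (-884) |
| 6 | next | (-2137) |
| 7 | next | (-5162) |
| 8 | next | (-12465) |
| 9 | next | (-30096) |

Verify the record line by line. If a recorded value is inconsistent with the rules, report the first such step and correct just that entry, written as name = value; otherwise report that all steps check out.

Recomputing the run from the initial state:
step 1: x = -24
step 2: x = -61
step 3: x = -150
step 4: x = -365
step 5: x = -884
step 6: x = -2137
step 7: x = -5162
step 8: x = -12465
step 9: x = -30096
This matches the record at every step.

no error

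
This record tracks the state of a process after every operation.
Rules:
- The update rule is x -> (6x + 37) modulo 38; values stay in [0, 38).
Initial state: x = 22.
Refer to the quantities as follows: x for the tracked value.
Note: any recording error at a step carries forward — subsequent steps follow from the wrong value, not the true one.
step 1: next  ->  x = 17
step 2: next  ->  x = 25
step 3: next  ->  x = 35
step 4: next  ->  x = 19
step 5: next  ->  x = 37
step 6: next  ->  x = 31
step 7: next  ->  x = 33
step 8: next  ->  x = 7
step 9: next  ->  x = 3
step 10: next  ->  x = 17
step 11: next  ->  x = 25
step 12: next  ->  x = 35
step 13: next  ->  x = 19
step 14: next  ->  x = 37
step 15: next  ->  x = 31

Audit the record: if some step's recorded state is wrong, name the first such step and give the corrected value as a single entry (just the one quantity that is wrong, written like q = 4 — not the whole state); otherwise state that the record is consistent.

Step 1: x = (6*22 + 37) mod 38 = 17 — matches.
Step 2: x = (6*17 + 37) mod 38 = 25 — checks out.
Step 3: x = (6*25 + 37) mod 38 = 35 — confirmed correct.
Step 4: x = (6*35 + 37) mod 38 = 19 — matches.
Step 5: x = (6*19 + 37) mod 38 = 37 — same as recorded.
Step 6: x = (6*37 + 37) mod 38 = 31 — matches.
Step 7: x = (6*31 + 37) mod 38 = 33 — no discrepancy.
Step 8: x = (6*33 + 37) mod 38 = 7 — checks out.
Step 9: x = (6*7 + 37) mod 38 = 3 — same as recorded.
Step 10: x = (6*3 + 37) mod 38 = 17 — same as recorded.
Step 11: x = (6*17 + 37) mod 38 = 25 — consistent with the record.
Step 12: x = (6*25 + 37) mod 38 = 35 — matches.
Step 13: x = (6*35 + 37) mod 38 = 19 — same as recorded.
Step 14: x = (6*19 + 37) mod 38 = 37 — checks out.
Step 15: x = (6*37 + 37) mod 38 = 31 — exactly as logged.
No step deviates from the rules.

no error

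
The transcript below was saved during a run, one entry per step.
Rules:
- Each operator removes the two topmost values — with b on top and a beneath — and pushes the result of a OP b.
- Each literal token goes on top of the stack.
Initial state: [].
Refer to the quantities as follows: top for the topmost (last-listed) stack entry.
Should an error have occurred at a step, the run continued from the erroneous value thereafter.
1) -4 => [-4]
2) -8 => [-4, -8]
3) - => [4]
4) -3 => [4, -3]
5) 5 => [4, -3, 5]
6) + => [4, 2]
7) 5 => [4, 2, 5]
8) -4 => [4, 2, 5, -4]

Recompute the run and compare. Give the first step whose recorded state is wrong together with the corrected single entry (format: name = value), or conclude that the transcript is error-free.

step 1: push -4: top = -4 -> exactly as logged
step 2: push -8: top = -8 -> consistent with the transcript
step 3: -4 - -8 = 4 -> verified
step 4: push -3: top = -3 -> checks out
step 5: push 5: top = 5 -> confirmed correct
step 6: -3 + 5 = 2 -> confirmed correct
step 7: push 5: top = 5 -> verified
step 8: push -4: top = -4 -> consistent with the transcript
Every step is consistent.

no error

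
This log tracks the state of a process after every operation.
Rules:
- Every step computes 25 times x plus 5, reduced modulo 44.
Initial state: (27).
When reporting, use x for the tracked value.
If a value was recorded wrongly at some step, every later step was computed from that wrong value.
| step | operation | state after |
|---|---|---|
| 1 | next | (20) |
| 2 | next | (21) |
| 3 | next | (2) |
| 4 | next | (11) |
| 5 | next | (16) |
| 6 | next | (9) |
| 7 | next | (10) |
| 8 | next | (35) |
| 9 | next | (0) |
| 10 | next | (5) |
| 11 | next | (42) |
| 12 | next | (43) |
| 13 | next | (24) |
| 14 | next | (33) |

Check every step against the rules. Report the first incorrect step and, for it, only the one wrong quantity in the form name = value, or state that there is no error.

no error

Recomputing the run from the initial state:
step 1: x = 20
step 2: x = 21
step 3: x = 2
step 4: x = 11
step 5: x = 16
step 6: x = 9
step 7: x = 10
step 8: x = 35
step 9: x = 0
step 10: x = 5
step 11: x = 42
step 12: x = 43
step 13: x = 24
step 14: x = 33
This matches the log at every step.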